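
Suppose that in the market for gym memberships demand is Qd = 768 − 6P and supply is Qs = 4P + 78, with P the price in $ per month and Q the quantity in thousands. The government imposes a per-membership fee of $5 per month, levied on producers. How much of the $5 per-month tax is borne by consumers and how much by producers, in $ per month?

Consumers bear $2 per month; producers bear $3 per month.

Before the tax: set 768 − 6P = 4P + 78 → P* = $69, Q* = 354.
With the tax collected from producers, supply shifts: Qs = 4(P − 5) + 78.
Solving gives Q = 342 with consumers paying $71 and producers receiving $66 (the $5 wedge).
Burden on consumers: $2; on producers: $3. (They sum to $5.)
The less price-elastic side of the market bears the larger share of a per-unit tax.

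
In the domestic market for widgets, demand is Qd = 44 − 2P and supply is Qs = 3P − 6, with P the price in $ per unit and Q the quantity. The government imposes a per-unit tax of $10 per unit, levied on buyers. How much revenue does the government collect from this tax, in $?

Tax revenue = $120.

Without the tax, 44 − 2P = 3P − 6 gives 5P = 50, so P* = $10 and Q* = 24.
With the tax collected from buyers, demand (in seller-price terms) shifts: Qd = 44 − 2(P + 10).
New equilibrium: buyers pay $16, sellers receive $6, Q = 12. (Wedge: Pb − Ps = 10.)
Revenue = t · Q = 10 · 12 = $120.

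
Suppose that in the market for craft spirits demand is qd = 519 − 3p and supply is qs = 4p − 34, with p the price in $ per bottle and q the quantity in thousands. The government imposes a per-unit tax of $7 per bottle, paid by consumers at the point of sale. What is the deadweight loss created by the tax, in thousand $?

Deadweight loss = $42 thousand.

Before the tax: set 519 − 3p = 4p − 34 → p* = $79, q* = 282.
With the tax collected from consumers, demand (in seller-price terms) shifts: qd = 519 − 3(p + 7).
New equilibrium: consumers pay $83, producers receive $76, q = 270. (Wedge: pb − ps = 7.)
Quantity falls by |ΔQ| = |282 − 270| = 12.
DWL = ½ · t · |ΔQ| = ½ · 7 · 12 = $42.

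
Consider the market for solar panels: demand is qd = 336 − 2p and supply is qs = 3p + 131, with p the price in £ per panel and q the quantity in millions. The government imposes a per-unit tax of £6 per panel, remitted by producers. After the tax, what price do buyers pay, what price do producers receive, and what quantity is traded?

Buyers pay £44.6; producers receive £38.6; quantity = 246.8.

Without the tax, 336 − 2p = 3p + 131 gives 5p = 205, so p* = £41 and q* = 254.
With the tax collected from producers, supply shifts: qs = 3(p − 6) + 131.
New equilibrium: buyers pay £44.6, producers receive £38.6, q = 246.8. (Wedge: pb − ps = 6.)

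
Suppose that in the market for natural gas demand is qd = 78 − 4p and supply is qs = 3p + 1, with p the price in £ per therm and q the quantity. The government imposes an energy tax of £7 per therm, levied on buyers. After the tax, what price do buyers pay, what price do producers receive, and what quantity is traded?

Buyers pay £14; producers receive £7; quantity = 22.

Before the tax: set 78 − 4p = 3p + 1 → p* = £11, q* = 34.
With the tax collected from buyers, demand (in seller-price terms) shifts: qd = 78 − 4(p + 7).
New equilibrium: buyers pay £14, producers receive £7, q = 22. (Wedge: pb − ps = 7.)
The less price-elastic side of the market bears the larger share of a per-unit tax.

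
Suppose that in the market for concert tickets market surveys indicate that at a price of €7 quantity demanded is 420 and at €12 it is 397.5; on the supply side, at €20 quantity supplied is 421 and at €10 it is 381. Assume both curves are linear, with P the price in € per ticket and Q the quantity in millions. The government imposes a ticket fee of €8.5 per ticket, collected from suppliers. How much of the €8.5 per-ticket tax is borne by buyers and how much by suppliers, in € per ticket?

Buyers bear €4 per ticket; suppliers bear €4.5 per ticket.

Demand slope: (397.5 − 420)/(12 − 7) = -4.5, so Qd = 451.5 − 4.5P.
Supply slope: (381 − 421)/(10 − 20) = 4, so Qs = 4P + 341.
Without the tax, 451.5 − 4.5P = 4P + 341 gives 8.5P = 110.5, so P* = €13 and Q* = 393.
With the tax collected from suppliers, supply shifts: Qs = 4(P − 8.5) + 341.
Solving gives Q = 375 with buyers paying €17 and suppliers receiving €8.5 (the €8.5 wedge).
Burden on buyers: €4; on suppliers: €4.5. (They sum to €8.5.)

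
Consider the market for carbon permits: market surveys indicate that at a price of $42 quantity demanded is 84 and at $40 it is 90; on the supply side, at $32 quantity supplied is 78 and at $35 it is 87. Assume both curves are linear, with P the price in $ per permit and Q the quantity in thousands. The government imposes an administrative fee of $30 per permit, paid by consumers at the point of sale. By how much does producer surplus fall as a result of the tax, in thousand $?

Producer surplus falls by $1102.5 thousand.

Demand slope: (90 − 84)/(40 − 42) = -3, so Qd = 210 − 3P.
Supply slope: (87 − 78)/(35 − 32) = 3, so Qs = 3P − 18.
Without the tax, 210 − 3P = 3P − 18 gives 6P = 228, so P* = $38 and Q* = 96.
With the tax collected from consumers, demand (in seller-price terms) shifts: Qd = 210 − 3(P + 30).
New equilibrium: consumers pay $53, sellers receive $23, Q = 51. (Wedge: Pb − Ps = 30.)
ΔPS is the trapezoid between Q = 51 and Q = 96 of height $15: ½ · (96 + 51) · 15 = $1102.5.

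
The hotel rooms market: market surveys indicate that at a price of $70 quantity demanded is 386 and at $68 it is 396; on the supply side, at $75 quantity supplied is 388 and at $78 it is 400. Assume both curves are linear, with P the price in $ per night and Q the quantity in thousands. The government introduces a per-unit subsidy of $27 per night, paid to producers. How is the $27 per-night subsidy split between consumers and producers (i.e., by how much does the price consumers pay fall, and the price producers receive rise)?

Demand slope: (396 − 386)/(68 − 70) = -5, so Qd = 736 − 5P.
Supply slope: (400 − 388)/(78 − 75) = 4, so Qs = 4P + 88.
Without the subsidy, 736 − 5P = 4P + 88 gives 9P = 648, so P* = $72 and Q* = 376.
With a per-unit subsidy paid to producers, each receives P + 27 per unit sold, so supply becomes Qs = 4(P + 27) + 88.
Solving gives Q = 436 with consumers paying $60 and producers receiving $87 (the $27 wedge).
Gain to consumers: $12; to producers: $15. (They sum to $27.)

Consumers gain $12 per night; producers gain $15 per night.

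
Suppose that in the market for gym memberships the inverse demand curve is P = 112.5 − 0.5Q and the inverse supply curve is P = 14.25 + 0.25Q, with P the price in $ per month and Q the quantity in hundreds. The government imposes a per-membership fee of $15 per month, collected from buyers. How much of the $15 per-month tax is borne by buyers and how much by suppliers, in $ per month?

Inverting to Q(P) form: Qd = 225 − 2P; Qs = 4P − 57.
Without the tax, 225 − 2P = 4P − 57 gives 6P = 282, so P* = $47 and Q* = 131.
With the tax collected from buyers, demand (in seller-price terms) shifts: Qd = 225 − 2(P + 15).
New equilibrium: buyers pay $57, suppliers receive $42, Q = 111. (Wedge: Pb − Ps = 15.)
Burden on buyers: $10; on suppliers: $5. (They sum to $15.)

Buyers bear $10 per month; suppliers bear $5 per month.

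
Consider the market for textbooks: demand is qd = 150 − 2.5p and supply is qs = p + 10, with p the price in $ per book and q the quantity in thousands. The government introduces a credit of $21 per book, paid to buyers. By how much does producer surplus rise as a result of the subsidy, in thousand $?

Producer surplus rises by $862.5 thousand.

Before the subsidy: set 150 − 2.5p = p + 10 → p* = $40, q* = 50.
With a per-unit subsidy paid to buyers, each effectively pays p − 21, so demand becomes qd = 150 − 2.5(p − 21).
New equilibrium: buyers pay $34, sellers receive $55, q = 65. (Wedge: pb − ps = −21.)
ΔPS is the trapezoid between Q = 65 and Q = 50 of height $15: ½ · (50 + 65) · 15 = $862.5.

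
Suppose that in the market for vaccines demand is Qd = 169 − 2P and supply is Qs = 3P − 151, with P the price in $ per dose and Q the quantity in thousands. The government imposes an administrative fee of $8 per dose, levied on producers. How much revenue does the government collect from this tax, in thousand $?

Before the tax: set 169 − 2P = 3P − 151 → P* = $64, Q* = 41.
With the tax collected from producers, supply shifts: Qs = 3(P − 8) − 151.
Solving gives Q = 31.4 with consumers paying $68.8 and producers receiving $60.8 (the $8 wedge).
Revenue = t · Q = 8 · 31.4 = $251.2.

Tax revenue = $251.2 thousand.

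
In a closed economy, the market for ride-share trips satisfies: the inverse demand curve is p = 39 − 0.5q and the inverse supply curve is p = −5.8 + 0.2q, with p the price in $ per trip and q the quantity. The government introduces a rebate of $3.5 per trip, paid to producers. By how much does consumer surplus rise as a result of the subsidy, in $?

Inverting to q(p) form: qd = 78 − 2p; qs = 5p + 29.
Before the subsidy: set 78 − 2p = 5p + 29 → p* = $7, q* = 64.
With a per-unit subsidy paid to producers, each receives p + 3.5 per unit sold, so supply becomes qs = 5(p + 3.5) + 29.
New equilibrium: consumers pay $4.5, producers receive $8, q = 69. (Wedge: pb − ps = −3.5.)
ΔCS is the trapezoid between Q = 69 and Q = 64 of height $2.5: ½ · (64 + 69) · 2.5 = $166.25.

Consumer surplus rises by $166.25.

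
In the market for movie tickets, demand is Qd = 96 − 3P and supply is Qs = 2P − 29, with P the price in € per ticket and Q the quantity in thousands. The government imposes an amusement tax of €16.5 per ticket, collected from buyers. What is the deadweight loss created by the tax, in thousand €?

Without the tax, 96 − 3P = 2P − 29 gives 5P = 125, so P* = €25 and Q* = 21.
With the tax collected from buyers, demand (in seller-price terms) shifts: Qd = 96 − 3(P + 16.5).
New equilibrium: buyers pay €31.6, producers receive €15.1, Q = 1.2. (Wedge: Pb − Ps = 16.5.)
Quantity falls by |ΔQ| = |21 − 1.2| = 19.8.
DWL = ½ · t · |ΔQ| = ½ · 16.5 · 19.8 = €163.35.

Deadweight loss = €163.35 thousand.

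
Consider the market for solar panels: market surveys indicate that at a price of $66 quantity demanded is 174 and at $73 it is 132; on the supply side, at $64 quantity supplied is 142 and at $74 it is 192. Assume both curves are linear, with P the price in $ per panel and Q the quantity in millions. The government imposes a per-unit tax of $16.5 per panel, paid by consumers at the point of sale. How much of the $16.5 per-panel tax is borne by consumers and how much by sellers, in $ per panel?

Demand slope: (132 − 174)/(73 − 66) = -6, so Qd = 570 − 6P.
Supply slope: (192 − 142)/(74 − 64) = 5, so Qs = 5P − 178.
Before the tax: set 570 − 6P = 5P − 178 → P* = $68, Q* = 162.
With the tax collected from consumers, demand (in seller-price terms) shifts: Qd = 570 − 6(P + 16.5).
Solving gives Q = 117 with consumers paying $75.5 and sellers receiving $59 (the $16.5 wedge).
Burden on consumers: $7.5; on sellers: $9. (They sum to $16.5.)
The less price-elastic side of the market bears the larger share of a per-unit tax.

Consumers bear $7.5 per panel; sellers bear $9 per panel.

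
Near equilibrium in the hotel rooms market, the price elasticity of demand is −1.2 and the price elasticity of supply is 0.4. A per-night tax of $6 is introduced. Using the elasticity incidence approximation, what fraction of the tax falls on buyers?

Buyers' share ≈ 0.25.

Incidence ratio: buyers' share ≈ εs / (εs + |εd|) = 0.4 / (0.4 + 1.2) = 0.25.
Supply is the less elastic side, so buyers bear the smaller share.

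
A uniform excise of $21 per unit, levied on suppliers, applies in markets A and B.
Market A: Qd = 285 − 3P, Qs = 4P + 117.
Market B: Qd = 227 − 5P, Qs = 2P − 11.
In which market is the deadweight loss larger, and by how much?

Market A: pre-tax P* = $24, Q* = 213; post-tax Q = 177; deadweight loss = $378.
Market B: pre-tax P* = $34, Q* = 57; post-tax Q = 27; deadweight loss = $315.
Difference: $378 vs $315 → market A is larger by $63.

Market A, by $63.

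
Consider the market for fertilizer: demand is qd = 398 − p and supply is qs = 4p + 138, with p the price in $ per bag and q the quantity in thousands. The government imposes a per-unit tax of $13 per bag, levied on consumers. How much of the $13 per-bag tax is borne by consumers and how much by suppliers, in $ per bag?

Without the tax, 398 − p = 4p + 138 gives 5p = 260, so p* = $52 and q* = 346.
With the tax collected from consumers, demand (in seller-price terms) shifts: qd = 398 − (p + 13).
New equilibrium: consumers pay $62.4, suppliers receive $49.4, q = 335.6. (Wedge: pb − ps = 13.)
Burden on consumers: $10.4; on suppliers: $2.6. (They sum to $13.)

Consumers bear $10.4 per bag; suppliers bear $2.6 per bag.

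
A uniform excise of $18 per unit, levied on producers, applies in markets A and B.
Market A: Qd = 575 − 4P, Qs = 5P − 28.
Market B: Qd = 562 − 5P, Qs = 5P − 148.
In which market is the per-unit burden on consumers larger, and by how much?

Market A, by $1.

Market A: pre-tax P* = $67, Q* = 307; post-tax Q = 267; per-unit burden on consumers = $10.
Market B: pre-tax P* = $71, Q* = 207; post-tax Q = 162; per-unit burden on consumers = $9.
Difference: $10 vs $9 → market A is larger by $1.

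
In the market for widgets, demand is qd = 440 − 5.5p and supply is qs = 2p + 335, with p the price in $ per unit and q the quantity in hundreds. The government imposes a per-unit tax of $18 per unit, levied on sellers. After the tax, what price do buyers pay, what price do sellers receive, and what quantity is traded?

Buyers pay $18.8; sellers receive $0.8; quantity = 336.6.

Before the tax: set 440 − 5.5p = 2p + 335 → p* = $14, q* = 363.
With the tax collected from sellers, supply shifts: qs = 2(p − 18) + 335.
Solving gives q = 336.6 with buyers paying $18.8 and sellers receiving $0.8 (the $18 wedge).
The less price-elastic side of the market bears the larger share of a per-unit tax.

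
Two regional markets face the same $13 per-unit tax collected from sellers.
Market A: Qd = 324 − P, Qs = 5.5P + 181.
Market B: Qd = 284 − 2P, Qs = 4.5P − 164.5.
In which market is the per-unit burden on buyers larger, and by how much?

Market A: pre-tax P* = $22, Q* = 302; post-tax Q = 291; per-unit burden on buyers = $11.
Market B: pre-tax P* = $69, Q* = 146; post-tax Q = 128; per-unit burden on buyers = $9.
Difference: $11 vs $9 → market A is larger by $2.

Market A, by $2.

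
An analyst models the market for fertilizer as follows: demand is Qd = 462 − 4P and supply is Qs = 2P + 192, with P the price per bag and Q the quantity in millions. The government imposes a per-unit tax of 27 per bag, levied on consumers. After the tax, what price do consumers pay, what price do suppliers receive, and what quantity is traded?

Consumers pay 54; suppliers receive 27; quantity = 246.

Without the tax, 462 − 4P = 2P + 192 gives 6P = 270, so P* = 45 and Q* = 282.
With the tax collected from consumers, demand (in seller-price terms) shifts: Qd = 462 − 4(P + 27).
New equilibrium: consumers pay 54, suppliers receive 27, Q = 246. (Wedge: Pb − Ps = 27.)
The less price-elastic side of the market bears the larger share of a per-unit tax.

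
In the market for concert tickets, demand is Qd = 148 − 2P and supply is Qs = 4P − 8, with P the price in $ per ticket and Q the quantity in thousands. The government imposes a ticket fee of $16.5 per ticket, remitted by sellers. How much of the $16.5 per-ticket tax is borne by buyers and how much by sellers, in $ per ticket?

Buyers bear $11 per ticket; sellers bear $5.5 per ticket.

Before the tax: set 148 − 2P = 4P − 8 → P* = $26, Q* = 96.
With the tax collected from sellers, supply shifts: Qs = 4(P − 16.5) − 8.
New equilibrium: buyers pay $37, sellers receive $20.5, Q = 74. (Wedge: Pb − Ps = 16.5.)
Burden on buyers: $11; on sellers: $5.5. (They sum to $16.5.)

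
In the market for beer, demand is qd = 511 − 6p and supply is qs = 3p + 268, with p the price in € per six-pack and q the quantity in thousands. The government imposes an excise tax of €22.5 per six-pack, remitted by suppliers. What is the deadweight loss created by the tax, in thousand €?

Deadweight loss = €506.25 thousand.

Before the tax: set 511 − 6p = 3p + 268 → p* = €27, q* = 349.
With the tax collected from suppliers, supply shifts: qs = 3(p − 22.5) + 268.
New equilibrium: consumers pay €34.5, suppliers receive €12, q = 304. (Wedge: pb − ps = 22.5.)
Quantity falls by |ΔQ| = |349 − 304| = 45.
DWL = ½ · t · |ΔQ| = ½ · 22.5 · 45 = €506.25.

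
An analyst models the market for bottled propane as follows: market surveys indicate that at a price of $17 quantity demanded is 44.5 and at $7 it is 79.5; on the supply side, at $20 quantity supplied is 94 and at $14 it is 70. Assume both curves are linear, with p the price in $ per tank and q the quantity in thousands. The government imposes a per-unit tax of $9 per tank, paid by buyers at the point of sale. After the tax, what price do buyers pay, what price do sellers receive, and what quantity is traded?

Demand slope: (79.5 − 44.5)/(7 − 17) = -3.5, so qd = 104 − 3.5p.
Supply slope: (70 − 94)/(14 − 20) = 4, so qs = 4p + 14.
Without the tax, 104 − 3.5p = 4p + 14 gives 7.5p = 90, so p* = $12 and q* = 62.
With the tax collected from buyers, demand (in seller-price terms) shifts: qd = 104 − 3.5(p + 9).
New equilibrium: buyers pay $16.8, sellers receive $7.8, q = 45.2. (Wedge: pb − ps = 9.)

Buyers pay $16.8; sellers receive $7.8; quantity = 45.2.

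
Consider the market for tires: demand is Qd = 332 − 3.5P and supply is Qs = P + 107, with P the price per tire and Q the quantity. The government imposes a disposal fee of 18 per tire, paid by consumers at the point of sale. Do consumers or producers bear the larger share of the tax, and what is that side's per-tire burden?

Producers bear the larger share: 14 per tire.

Before the tax: set 332 − 3.5P = P + 107 → P* = 50, Q* = 157.
With the tax collected from consumers, demand (in seller-price terms) shifts: Qd = 332 − 3.5(P + 18).
Solving gives Q = 143 with consumers paying 54 and producers receiving 36 (the 18 wedge).
Per-tire burden: consumers 4, producers 14.
Producers take the larger share because supply is less price-elastic here (demand slope 3.5 vs supply slope 1).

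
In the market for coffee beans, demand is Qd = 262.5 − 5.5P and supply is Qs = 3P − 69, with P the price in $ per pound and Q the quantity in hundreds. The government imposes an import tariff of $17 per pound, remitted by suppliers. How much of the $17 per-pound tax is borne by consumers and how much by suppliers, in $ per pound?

Before the tax: set 262.5 − 5.5P = 3P − 69 → P* = $39, Q* = 48.
With the tax collected from suppliers, supply shifts: Qs = 3(P − 17) − 69.
Solving gives Q = 15 with consumers paying $45 and suppliers receiving $28 (the $17 wedge).
Burden on consumers: $6; on suppliers: $11. (They sum to $17.)

Consumers bear $6 per pound; suppliers bear $11 per pound.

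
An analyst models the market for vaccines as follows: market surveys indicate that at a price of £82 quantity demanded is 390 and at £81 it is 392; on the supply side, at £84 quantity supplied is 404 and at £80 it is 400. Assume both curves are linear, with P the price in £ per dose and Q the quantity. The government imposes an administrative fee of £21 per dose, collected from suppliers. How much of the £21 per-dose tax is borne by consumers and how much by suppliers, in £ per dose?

Demand slope: (392 − 390)/(81 − 82) = -2, so Qd = 554 − 2P.
Supply slope: (400 − 404)/(80 − 84) = 1, so Qs = P + 320.
Before the tax: set 554 − 2P = P + 320 → P* = £78, Q* = 398.
With the tax collected from suppliers, supply shifts: Qs = (P − 21) + 320.
Solving gives Q = 384 with consumers paying £85 and suppliers receiving £64 (the £21 wedge).
Burden on consumers: £7; on suppliers: £14. (They sum to £21.)

Consumers bear £7 per dose; suppliers bear £14 per dose.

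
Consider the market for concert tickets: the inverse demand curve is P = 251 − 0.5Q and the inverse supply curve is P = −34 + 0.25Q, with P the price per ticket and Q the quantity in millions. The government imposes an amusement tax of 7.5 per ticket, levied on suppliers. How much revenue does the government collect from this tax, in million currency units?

Tax revenue = 2775 million.

Rewrite in direct form: Qd = 502 − 2P and Qs = 4P + 136.
Without the tax, 502 − 2P = 4P + 136 gives 6P = 366, so P* = 61 and Q* = 380.
With the tax collected from suppliers, supply shifts: Qs = 4(P − 7.5) + 136.
Solving gives Q = 370 with buyers paying 66 and suppliers receiving 58.5 (the 7.5 wedge).
Revenue = t · Q = 7.5 · 370 = 2775.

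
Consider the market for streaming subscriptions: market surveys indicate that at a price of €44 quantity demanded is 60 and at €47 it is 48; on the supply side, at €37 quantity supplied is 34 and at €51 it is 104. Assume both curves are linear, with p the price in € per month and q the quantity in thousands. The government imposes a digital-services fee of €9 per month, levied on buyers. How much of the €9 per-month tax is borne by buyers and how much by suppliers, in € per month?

Buyers bear €5 per month; suppliers bear €4 per month.

Demand slope: (48 − 60)/(47 − 44) = -4, so qd = 236 − 4p.
Supply slope: (104 − 34)/(51 − 37) = 5, so qs = 5p − 151.
Without the tax, 236 − 4p = 5p − 151 gives 9p = 387, so p* = €43 and q* = 64.
With the tax collected from buyers, demand (in seller-price terms) shifts: qd = 236 − 4(p + 9).
Solving gives q = 44 with buyers paying €48 and suppliers receiving €39 (the €9 wedge).
Burden on buyers: €5; on suppliers: €4. (They sum to €9.)
The less price-elastic side of the market bears the larger share of a per-unit tax.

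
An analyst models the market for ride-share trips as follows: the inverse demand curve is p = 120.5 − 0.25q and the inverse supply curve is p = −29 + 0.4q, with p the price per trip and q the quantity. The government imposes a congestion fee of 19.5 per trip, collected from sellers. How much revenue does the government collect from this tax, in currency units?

Rewrite in direct form: qd = 482 − 4p and qs = 2.5p + 72.5.
Without the tax, 482 − 4p = 2.5p + 72.5 gives 6.5p = 409.5, so p* = 63 and q* = 230.
With the tax collected from sellers, supply shifts: qs = 2.5(p − 19.5) + 72.5.
New equilibrium: buyers pay 70.5, sellers receive 51, q = 200. (Wedge: pb − ps = 19.5.)
Revenue = t · Q = 19.5 · 200 = 3900.

Tax revenue = 3900.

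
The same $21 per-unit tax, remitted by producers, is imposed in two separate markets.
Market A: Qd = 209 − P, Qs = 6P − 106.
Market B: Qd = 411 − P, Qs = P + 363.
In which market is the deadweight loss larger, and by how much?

Market A: pre-tax P* = $45, Q* = 164; post-tax Q = 146; deadweight loss = $189.
Market B: pre-tax P* = $24, Q* = 387; post-tax Q = 376.5; deadweight loss = $110.25.
Difference: $189 vs $110.25 → market A is larger by $78.75.

Market A, by $78.75.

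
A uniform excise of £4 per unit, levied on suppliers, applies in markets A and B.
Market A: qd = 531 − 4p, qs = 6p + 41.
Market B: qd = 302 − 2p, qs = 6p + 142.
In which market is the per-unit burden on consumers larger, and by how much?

Market A: pre-tax p* = £49, q* = 335; post-tax q = 325.4; per-unit burden on consumers = £2.4.
Market B: pre-tax p* = £20, q* = 262; post-tax q = 256; per-unit burden on consumers = £3.
Difference: £2.4 vs £3 → market B is larger by £0.6.

Market B, by £0.6.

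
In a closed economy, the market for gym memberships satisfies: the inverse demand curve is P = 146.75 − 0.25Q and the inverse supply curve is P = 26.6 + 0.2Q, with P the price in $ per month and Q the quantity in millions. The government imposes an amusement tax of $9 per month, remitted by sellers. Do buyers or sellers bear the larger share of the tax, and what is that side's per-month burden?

Buyers bear the larger share: $5 per month.

Rewrite in direct form: Qd = 587 − 4P and Qs = 5P − 133.
Before the tax: set 587 − 4P = 5P − 133 → P* = $80, Q* = 267.
With the tax collected from sellers, supply shifts: Qs = 5(P − 9) − 133.
Solving gives Q = 247 with buyers paying $85 and sellers receiving $76 (the $9 wedge).
Per-month burden: buyers $5, sellers $4.
Buyers take the larger share because demand is less price-elastic here (demand slope 4 vs supply slope 5).
The less price-elastic side of the market bears the larger share of a per-unit tax.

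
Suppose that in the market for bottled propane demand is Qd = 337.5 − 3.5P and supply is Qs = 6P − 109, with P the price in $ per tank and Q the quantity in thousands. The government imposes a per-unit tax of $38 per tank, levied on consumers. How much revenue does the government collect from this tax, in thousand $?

Tax revenue = $3382 thousand.

Before the tax: set 337.5 − 3.5P = 6P − 109 → P* = $47, Q* = 173.
With the tax collected from consumers, demand (in seller-price terms) shifts: Qd = 337.5 − 3.5(P + 38).
New equilibrium: consumers pay $71, sellers receive $33, Q = 89. (Wedge: Pb − Ps = 38.)
Revenue = t · Q = 38 · 89 = $3382.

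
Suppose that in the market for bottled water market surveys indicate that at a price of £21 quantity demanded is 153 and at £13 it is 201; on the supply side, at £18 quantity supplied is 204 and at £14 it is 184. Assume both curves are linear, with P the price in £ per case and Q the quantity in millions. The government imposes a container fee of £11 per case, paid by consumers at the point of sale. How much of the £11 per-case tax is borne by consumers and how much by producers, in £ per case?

Demand slope: (201 − 153)/(13 − 21) = -6, so Qd = 279 − 6P.
Supply slope: (184 − 204)/(14 − 18) = 5, so Qs = 5P + 114.
Before the tax: set 279 − 6P = 5P + 114 → P* = £15, Q* = 189.
With the tax collected from consumers, demand (in seller-price terms) shifts: Qd = 279 − 6(P + 11).
New equilibrium: consumers pay £20, producers receive £9, Q = 159. (Wedge: Pb − Ps = 11.)
Burden on consumers: £5; on producers: £6. (They sum to £11.)
The less price-elastic side of the market bears the larger share of a per-unit tax.

Consumers bear £5 per case; producers bear £6 per case.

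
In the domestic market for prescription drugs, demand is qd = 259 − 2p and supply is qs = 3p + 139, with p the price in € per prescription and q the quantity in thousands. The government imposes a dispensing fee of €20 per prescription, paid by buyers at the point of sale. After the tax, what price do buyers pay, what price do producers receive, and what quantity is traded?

Buyers pay €36; producers receive €16; quantity = 187.

Before the tax: set 259 − 2p = 3p + 139 → p* = €24, q* = 211.
With the tax collected from buyers, demand (in seller-price terms) shifts: qd = 259 − 2(p + 20).
Solving gives q = 187 with buyers paying €36 and producers receiving €16 (the €20 wedge).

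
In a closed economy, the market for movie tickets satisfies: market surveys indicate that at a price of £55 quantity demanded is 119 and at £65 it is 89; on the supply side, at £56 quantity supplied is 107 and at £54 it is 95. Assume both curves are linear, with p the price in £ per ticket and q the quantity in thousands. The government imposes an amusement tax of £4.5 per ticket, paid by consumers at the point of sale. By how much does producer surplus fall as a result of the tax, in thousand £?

Producer surplus falls by £162.75 thousand.

Demand slope: (89 − 119)/(65 − 55) = -3, so qd = 284 − 3p.
Supply slope: (95 − 107)/(54 − 56) = 6, so qs = 6p − 229.
Before the tax: set 284 − 3p = 6p − 229 → p* = £57, q* = 113.
With the tax collected from consumers, demand (in seller-price terms) shifts: qd = 284 − 3(p + 4.5).
Solving gives q = 104 with consumers paying £60 and producers receiving £55.5 (the £4.5 wedge).
ΔPS is the trapezoid between Q = 104 and Q = 113 of height £1.5: ½ · (113 + 104) · 1.5 = £162.75.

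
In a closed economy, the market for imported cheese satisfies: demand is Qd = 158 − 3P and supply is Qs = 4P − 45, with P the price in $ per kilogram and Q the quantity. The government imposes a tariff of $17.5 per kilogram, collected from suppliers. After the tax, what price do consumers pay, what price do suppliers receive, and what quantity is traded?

Consumers pay $39; suppliers receive $21.5; quantity = 41.

Without the tax, 158 − 3P = 4P − 45 gives 7P = 203, so P* = $29 and Q* = 71.
With the tax collected from suppliers, supply shifts: Qs = 4(P − 17.5) − 45.
Solving gives Q = 41 with consumers paying $39 and suppliers receiving $21.5 (the $17.5 wedge).
The less price-elastic side of the market bears the larger share of a per-unit tax.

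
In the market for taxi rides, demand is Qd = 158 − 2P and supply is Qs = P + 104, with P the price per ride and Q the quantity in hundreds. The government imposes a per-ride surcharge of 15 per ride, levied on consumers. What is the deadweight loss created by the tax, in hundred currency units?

Without the tax, 158 − 2P = P + 104 gives 3P = 54, so P* = 18 and Q* = 122.
With the tax collected from consumers, demand (in seller-price terms) shifts: Qd = 158 − 2(P + 15).
Solving gives Q = 112 with consumers paying 23 and suppliers receiving 8 (the 15 wedge).
Quantity falls by |ΔQ| = |122 − 112| = 10.
DWL = ½ · t · |ΔQ| = ½ · 15 · 10 = 75.

Deadweight loss = 75 hundred.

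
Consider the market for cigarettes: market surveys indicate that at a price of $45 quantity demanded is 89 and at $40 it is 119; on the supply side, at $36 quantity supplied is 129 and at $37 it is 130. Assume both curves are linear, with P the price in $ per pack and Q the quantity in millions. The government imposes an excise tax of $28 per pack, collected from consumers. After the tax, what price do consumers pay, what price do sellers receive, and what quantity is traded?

Consumers pay $42; sellers receive $14; quantity = 107.

Demand slope: (119 − 89)/(40 − 45) = -6, so Qd = 359 − 6P.
Supply slope: (130 − 129)/(37 − 36) = 1, so Qs = P + 93.
Without the tax, 359 − 6P = P + 93 gives 7P = 266, so P* = $38 and Q* = 131.
With the tax collected from consumers, demand (in seller-price terms) shifts: Qd = 359 − 6(P + 28).
New equilibrium: consumers pay $42, sellers receive $14, Q = 107. (Wedge: Pb − Ps = 28.)
The less price-elastic side of the market bears the larger share of a per-unit tax.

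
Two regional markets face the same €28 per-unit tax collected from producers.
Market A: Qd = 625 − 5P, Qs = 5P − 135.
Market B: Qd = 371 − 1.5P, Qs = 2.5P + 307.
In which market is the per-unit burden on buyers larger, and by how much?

Market A: pre-tax P* = €76, Q* = 245; post-tax Q = 175; per-unit burden on buyers = €14.
Market B: pre-tax P* = €16, Q* = 347; post-tax Q = 320.75; per-unit burden on buyers = €17.5.
Difference: €14 vs €17.5 → market B is larger by €3.5.

Market B, by €3.5.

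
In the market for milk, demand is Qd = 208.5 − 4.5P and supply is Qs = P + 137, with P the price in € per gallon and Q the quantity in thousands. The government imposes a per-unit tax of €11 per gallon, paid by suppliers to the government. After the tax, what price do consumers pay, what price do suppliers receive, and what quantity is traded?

Consumers pay €15; suppliers receive €4; quantity = 141.

Without the tax, 208.5 − 4.5P = P + 137 gives 5.5P = 71.5, so P* = €13 and Q* = 150.
With the tax collected from suppliers, supply shifts: Qs = (P − 11) + 137.
Solving gives Q = 141 with consumers paying €15 and suppliers receiving €4 (the €11 wedge).
The less price-elastic side of the market bears the larger share of a per-unit tax.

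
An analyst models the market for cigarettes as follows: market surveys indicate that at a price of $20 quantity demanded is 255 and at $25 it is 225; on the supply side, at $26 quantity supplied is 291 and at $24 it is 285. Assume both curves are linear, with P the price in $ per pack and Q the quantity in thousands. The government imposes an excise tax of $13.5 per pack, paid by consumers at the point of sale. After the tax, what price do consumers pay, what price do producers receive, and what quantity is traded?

Consumers pay $22.5; producers receive $9; quantity = 240.

Demand slope: (225 − 255)/(25 − 20) = -6, so Qd = 375 − 6P.
Supply slope: (285 − 291)/(24 − 26) = 3, so Qs = 3P + 213.
Before the tax: set 375 − 6P = 3P + 213 → P* = $18, Q* = 267.
With the tax collected from consumers, demand (in seller-price terms) shifts: Qd = 375 − 6(P + 13.5).
Solving gives Q = 240 with consumers paying $22.5 and producers receiving $9 (the $13.5 wedge).
The less price-elastic side of the market bears the larger share of a per-unit tax.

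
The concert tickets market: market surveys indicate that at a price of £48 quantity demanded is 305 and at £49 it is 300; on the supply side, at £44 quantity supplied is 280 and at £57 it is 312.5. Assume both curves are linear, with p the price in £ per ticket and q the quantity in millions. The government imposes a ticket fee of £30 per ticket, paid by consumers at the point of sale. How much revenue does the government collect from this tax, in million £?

Tax revenue = £7350 million.

Demand slope: (300 − 305)/(49 − 48) = -5, so qd = 545 − 5p.
Supply slope: (312.5 − 280)/(57 − 44) = 2.5, so qs = 2.5p + 170.
Before the tax: set 545 − 5p = 2.5p + 170 → p* = £50, q* = 295.
With the tax collected from consumers, demand (in seller-price terms) shifts: qd = 545 − 5(p + 30).
New equilibrium: consumers pay £60, producers receive £30, q = 245. (Wedge: pb − ps = 30.)
Revenue = t · Q = 30 · 245 = £7350.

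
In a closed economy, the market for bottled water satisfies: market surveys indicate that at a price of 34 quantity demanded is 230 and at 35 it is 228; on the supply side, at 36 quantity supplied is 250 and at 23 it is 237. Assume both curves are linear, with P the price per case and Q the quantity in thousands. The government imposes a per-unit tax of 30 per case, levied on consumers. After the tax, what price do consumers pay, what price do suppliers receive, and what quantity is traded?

Consumers pay 38; suppliers receive 8; quantity = 222.

Demand slope: (228 − 230)/(35 − 34) = -2, so Qd = 298 − 2P.
Supply slope: (237 − 250)/(23 − 36) = 1, so Qs = P + 214.
Before the tax: set 298 − 2P = P + 214 → P* = 28, Q* = 242.
With the tax collected from consumers, demand (in seller-price terms) shifts: Qd = 298 − 2(P + 30).
Solving gives Q = 222 with consumers paying 38 and suppliers receiving 8 (the 30 wedge).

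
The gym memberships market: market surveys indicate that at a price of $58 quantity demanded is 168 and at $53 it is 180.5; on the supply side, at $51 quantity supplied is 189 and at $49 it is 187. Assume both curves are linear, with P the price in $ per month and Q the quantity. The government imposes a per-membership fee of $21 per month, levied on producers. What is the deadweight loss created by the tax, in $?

Deadweight loss = $157.5.

Demand slope: (180.5 − 168)/(53 − 58) = -2.5, so Qd = 313 − 2.5P.
Supply slope: (187 − 189)/(49 − 51) = 1, so Qs = P + 138.
Before the tax: set 313 − 2.5P = P + 138 → P* = $50, Q* = 188.
With the tax collected from producers, supply shifts: Qs = (P − 21) + 138.
Solving gives Q = 173 with consumers paying $56 and producers receiving $35 (the $21 wedge).
Quantity falls by |ΔQ| = |188 − 173| = 15.
DWL = ½ · t · |ΔQ| = ½ · 21 · 15 = $157.5.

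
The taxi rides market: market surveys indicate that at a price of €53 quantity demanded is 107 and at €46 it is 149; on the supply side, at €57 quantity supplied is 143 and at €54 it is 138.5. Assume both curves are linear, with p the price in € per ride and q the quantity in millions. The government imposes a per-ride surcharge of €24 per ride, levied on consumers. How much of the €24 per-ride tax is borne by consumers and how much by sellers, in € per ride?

Consumers bear €4.8 per ride; sellers bear €19.2 per ride.

Demand slope: (149 − 107)/(46 − 53) = -6, so qd = 425 − 6p.
Supply slope: (138.5 − 143)/(54 − 57) = 1.5, so qs = 1.5p + 57.5.
Without the tax, 425 − 6p = 1.5p + 57.5 gives 7.5p = 367.5, so p* = €49 and q* = 131.
With the tax collected from consumers, demand (in seller-price terms) shifts: qd = 425 − 6(p + 24).
New equilibrium: consumers pay €53.8, sellers receive €29.8, q = 102.2. (Wedge: pb − ps = 24.)
Burden on consumers: €4.8; on sellers: €19.2. (They sum to €24.)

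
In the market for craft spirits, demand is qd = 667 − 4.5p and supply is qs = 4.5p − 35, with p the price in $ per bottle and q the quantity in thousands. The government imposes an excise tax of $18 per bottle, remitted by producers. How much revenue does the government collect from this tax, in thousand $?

Without the tax, 667 − 4.5p = 4.5p − 35 gives 9p = 702, so p* = $78 and q* = 316.
With the tax collected from producers, supply shifts: qs = 4.5(p − 18) − 35.
New equilibrium: consumers pay $87, producers receive $69, q = 275.5. (Wedge: pb − ps = 18.)
Revenue = t · Q = 18 · 275.5 = $4959.

Tax revenue = $4959 thousand.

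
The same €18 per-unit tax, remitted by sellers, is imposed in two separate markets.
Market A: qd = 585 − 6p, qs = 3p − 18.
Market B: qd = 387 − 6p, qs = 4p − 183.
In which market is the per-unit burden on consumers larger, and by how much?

Market B, by €1.2.

Market A: pre-tax p* = €67, q* = 183; post-tax q = 147; per-unit burden on consumers = €6.
Market B: pre-tax p* = €57, q* = 45; post-tax q = 1.8; per-unit burden on consumers = €7.2.
Difference: €6 vs €7.2 → market B is larger by €1.2.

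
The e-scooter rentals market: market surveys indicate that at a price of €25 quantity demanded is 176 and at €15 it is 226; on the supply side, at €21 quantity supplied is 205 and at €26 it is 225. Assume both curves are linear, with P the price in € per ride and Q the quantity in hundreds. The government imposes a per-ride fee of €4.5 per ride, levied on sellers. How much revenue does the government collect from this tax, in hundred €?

Tax revenue = €859.5 hundred.

Demand slope: (226 − 176)/(15 − 25) = -5, so Qd = 301 − 5P.
Supply slope: (225 − 205)/(26 − 21) = 4, so Qs = 4P + 121.
Without the tax, 301 − 5P = 4P + 121 gives 9P = 180, so P* = €20 and Q* = 201.
With the tax collected from sellers, supply shifts: Qs = 4(P − 4.5) + 121.
Solving gives Q = 191 with buyers paying €22 and sellers receiving €17.5 (the €4.5 wedge).
Revenue = t · Q = 4.5 · 191 = €859.5.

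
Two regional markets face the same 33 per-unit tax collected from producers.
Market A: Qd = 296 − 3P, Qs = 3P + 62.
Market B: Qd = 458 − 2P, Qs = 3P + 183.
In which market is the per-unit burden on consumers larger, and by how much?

Market B, by 3.3.

Market A: pre-tax P* = 39, Q* = 179; post-tax Q = 129.5; per-unit burden on consumers = 16.5.
Market B: pre-tax P* = 55, Q* = 348; post-tax Q = 308.4; per-unit burden on consumers = 19.8.
Difference: 16.5 vs 19.8 → market B is larger by 3.3.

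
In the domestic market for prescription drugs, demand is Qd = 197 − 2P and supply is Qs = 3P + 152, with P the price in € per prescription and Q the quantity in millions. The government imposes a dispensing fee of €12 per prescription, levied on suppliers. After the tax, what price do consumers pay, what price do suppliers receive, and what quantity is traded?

Without the tax, 197 − 2P = 3P + 152 gives 5P = 45, so P* = €9 and Q* = 179.
With the tax collected from suppliers, supply shifts: Qs = 3(P − 12) + 152.
Solving gives Q = 164.6 with consumers paying €16.2 and suppliers receiving €4.2 (the €12 wedge).

Consumers pay €16.2; suppliers receive €4.2; quantity = 164.6.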